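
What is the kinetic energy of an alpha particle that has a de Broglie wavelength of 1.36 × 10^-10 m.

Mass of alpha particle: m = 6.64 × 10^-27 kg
1.79 × 10^-21 J (or 0.0112 eV)

From λ = h/√(2mKE), we solve for KE:

λ² = h²/(2mKE)
KE = h²/(2mλ²)
KE = (6.626 × 10^-34 J·s)² / (2 × 6.64 × 10^-27 kg × (1.36 × 10^-10 m)²)
KE = 1.79 × 10^-21 J
KE = 0.0112 eV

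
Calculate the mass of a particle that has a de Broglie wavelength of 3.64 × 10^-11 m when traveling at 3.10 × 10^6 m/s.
5.87 × 10^-30 kg

From the de Broglie relation λ = h/(mv), we solve for m:

m = h/(λv)
m = (6.626 × 10^-34 J·s) / (3.64 × 10^-11 m × 3.10 × 10^6 m/s)
m = 5.87 × 10^-30 kg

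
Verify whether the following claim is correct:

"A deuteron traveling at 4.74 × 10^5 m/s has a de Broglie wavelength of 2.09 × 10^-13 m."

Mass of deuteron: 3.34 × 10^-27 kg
False

The claim is incorrect.

Using λ = h/(mv):
λ = (6.626 × 10^-34 J·s) / (3.34 × 10^-27 kg × 4.74 × 10^5 m/s)
λ = 4.19 × 10^-13 m

The actual wavelength differs from the claimed 2.09 × 10^-13 m.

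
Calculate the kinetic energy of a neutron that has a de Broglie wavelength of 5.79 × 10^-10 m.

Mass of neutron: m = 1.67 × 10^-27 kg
3.92 × 10^-22 J (or 2.45 × 10^-3 eV)

From λ = h/√(2mKE), we solve for KE:

λ² = h²/(2mKE)
KE = h²/(2mλ²)
KE = (6.626 × 10^-34 J·s)² / (2 × 1.67 × 10^-27 kg × (5.79 × 10^-10 m)²)
KE = 3.92 × 10^-22 J
KE = 2.45 × 10^-3 eV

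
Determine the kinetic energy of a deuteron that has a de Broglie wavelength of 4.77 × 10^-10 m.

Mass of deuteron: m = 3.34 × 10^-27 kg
2.89 × 10^-22 J (or 1.80 × 10^-3 eV)

From λ = h/√(2mKE), we solve for KE:

λ² = h²/(2mKE)
KE = h²/(2mλ²)
KE = (6.626 × 10^-34 J·s)² / (2 × 3.34 × 10^-27 kg × (4.77 × 10^-10 m)²)
KE = 2.89 × 10^-22 J
KE = 1.80 × 10^-3 eV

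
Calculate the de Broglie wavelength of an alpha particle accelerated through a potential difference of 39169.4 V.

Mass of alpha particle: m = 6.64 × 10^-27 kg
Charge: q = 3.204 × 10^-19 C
5.13 × 10^-14 m

When a particle is accelerated through voltage V, it gains kinetic energy KE = qV.

The de Broglie wavelength is then λ = h/√(2mqV):

λ = h/√(2mqV)
λ = (6.626 × 10^-34 J·s) / √(2 × 6.64 × 10^-27 kg × 3.204 × 10^-19 C × 39169.4 V)
λ = 5.13 × 10^-14 m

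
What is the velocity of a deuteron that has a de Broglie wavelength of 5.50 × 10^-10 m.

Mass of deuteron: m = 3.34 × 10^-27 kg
3.61 × 10^2 m/s

From the de Broglie relation λ = h/(mv), we solve for v:

v = h/(mλ)
v = (6.626 × 10^-34 J·s) / (3.34 × 10^-27 kg × 5.50 × 10^-10 m)
v = 3.61 × 10^2 m/s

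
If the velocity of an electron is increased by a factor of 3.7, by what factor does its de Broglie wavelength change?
The wavelength decreases by a factor of 3.7.

From λ = h/(mv), the wavelength is inversely proportional to velocity:

λ ∝ 1/v

If v → 3.7v, then λ → λ/3.7

When velocity is increased by a factor of 3.7, the wavelength decreases by a factor of 3.7.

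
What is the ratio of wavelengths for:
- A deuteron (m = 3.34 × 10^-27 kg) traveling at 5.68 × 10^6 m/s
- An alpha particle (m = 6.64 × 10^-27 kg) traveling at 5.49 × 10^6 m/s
λ₁/λ₂ = 1.92

Using λ = h/(mv):

λ₁ = h/(m₁v₁) = 3.49 × 10^-14 m
λ₂ = h/(m₂v₂) = 1.82 × 10^-14 m

Ratio λ₁/λ₂ = (m₂v₂)/(m₁v₁)
         = (6.64 × 10^-27 kg × 5.49 × 10^6 m/s) / (3.34 × 10^-27 kg × 5.68 × 10^6 m/s)
         = 1.92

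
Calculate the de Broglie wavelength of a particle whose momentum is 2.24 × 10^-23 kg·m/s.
2.96 × 10^-11 m

Using the de Broglie relation λ = h/p:

λ = h/p
λ = (6.626 × 10^-34 J·s) / (2.24 × 10^-23 kg·m/s)
λ = 2.96 × 10^-11 m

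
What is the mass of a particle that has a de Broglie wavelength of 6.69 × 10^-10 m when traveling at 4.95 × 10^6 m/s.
2.00 × 10^-31 kg

From the de Broglie relation λ = h/(mv), we solve for m:

m = h/(λv)
m = (6.626 × 10^-34 J·s) / (6.69 × 10^-10 m × 4.95 × 10^6 m/s)
m = 2.00 × 10^-31 kg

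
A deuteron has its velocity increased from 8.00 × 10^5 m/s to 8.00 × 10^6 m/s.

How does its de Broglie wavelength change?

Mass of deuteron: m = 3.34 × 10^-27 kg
The wavelength decreases by a factor of 10.

Using λ = h/(mv):

Initial wavelength: λ₁ = h/(mv₁) = 2.48 × 10^-13 m
Final wavelength: λ₂ = h/(mv₂) = 2.48 × 10^-14 m

Since λ ∝ 1/v, when velocity increases by a factor of 10, the wavelength decreases by a factor of 10.

λ₂/λ₁ = v₁/v₂ = 1/10

The wavelength decreases by a factor of 10.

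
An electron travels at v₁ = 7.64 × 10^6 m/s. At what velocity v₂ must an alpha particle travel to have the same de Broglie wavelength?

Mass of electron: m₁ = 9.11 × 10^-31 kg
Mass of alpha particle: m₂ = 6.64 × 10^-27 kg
v₂ = 1.05 × 10^3 m/s

For equal de Broglie wavelengths: λ₁ = λ₂

h/(m₁v₁) = h/(m₂v₂)
m₁v₁ = m₂v₂
v₂ = v₁ · (m₁/m₂)

v₂ = 7.64 × 10^6 m/s × (9.11 × 10^-31 kg / 6.64 × 10^-27 kg)
v₂ = 1.05 × 10^3 m/s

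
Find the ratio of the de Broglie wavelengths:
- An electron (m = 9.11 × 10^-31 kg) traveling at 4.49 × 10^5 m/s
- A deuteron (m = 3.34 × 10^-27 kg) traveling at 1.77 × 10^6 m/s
λ₁/λ₂ = 1.45 × 10^4

Using λ = h/(mv):

λ₁ = h/(m₁v₁) = 1.62 × 10^-9 m
λ₂ = h/(m₂v₂) = 1.12 × 10^-13 m

Ratio λ₁/λ₂ = (m₂v₂)/(m₁v₁)
         = (3.34 × 10^-27 kg × 1.77 × 10^6 m/s) / (9.11 × 10^-31 kg × 4.49 × 10^5 m/s)
         = 1.45 × 10^4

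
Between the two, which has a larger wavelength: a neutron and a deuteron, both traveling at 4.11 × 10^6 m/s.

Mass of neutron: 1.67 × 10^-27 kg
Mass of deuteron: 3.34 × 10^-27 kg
The neutron has the longer wavelength.

Using λ = h/(mv), since both particles have the same velocity, the wavelength depends only on mass.

For neutron: λ₁ = h/(m₁v) = 9.65 × 10^-14 m
For deuteron: λ₂ = h/(m₂v) = 4.83 × 10^-14 m

Since λ ∝ 1/m at constant velocity, the lighter particle has the longer wavelength.

The neutron has the longer de Broglie wavelength.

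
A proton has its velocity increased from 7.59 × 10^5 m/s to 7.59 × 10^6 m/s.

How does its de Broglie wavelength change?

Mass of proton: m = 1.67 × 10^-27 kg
The wavelength decreases by a factor of 10.

Using λ = h/(mv):

Initial wavelength: λ₁ = h/(mv₁) = 5.23 × 10^-13 m
Final wavelength: λ₂ = h/(mv₂) = 5.23 × 10^-14 m

Since λ ∝ 1/v, when velocity increases by a factor of 10, the wavelength decreases by a factor of 10.

λ₂/λ₁ = v₁/v₂ = 1/10

The wavelength decreases by a factor of 10.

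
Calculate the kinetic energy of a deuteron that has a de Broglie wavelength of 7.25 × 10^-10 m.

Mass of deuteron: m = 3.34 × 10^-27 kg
1.25 × 10^-22 J (or 7.80 × 10^-4 eV)

From λ = h/√(2mKE), we solve for KE:

λ² = h²/(2mKE)
KE = h²/(2mλ²)
KE = (6.626 × 10^-34 J·s)² / (2 × 3.34 × 10^-27 kg × (7.25 × 10^-10 m)²)
KE = 1.25 × 10^-22 J
KE = 7.80 × 10^-4 eV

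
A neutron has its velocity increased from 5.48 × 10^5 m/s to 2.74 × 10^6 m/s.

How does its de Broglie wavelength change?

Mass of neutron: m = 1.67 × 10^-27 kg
The wavelength decreases by a factor of 5.

Using λ = h/(mv):

Initial wavelength: λ₁ = h/(mv₁) = 7.24 × 10^-13 m
Final wavelength: λ₂ = h/(mv₂) = 1.45 × 10^-13 m

Since λ ∝ 1/v, when velocity increases by a factor of 5, the wavelength decreases by a factor of 5.

λ₂/λ₁ = v₁/v₂ = 1/5

The wavelength decreases by a factor of 5.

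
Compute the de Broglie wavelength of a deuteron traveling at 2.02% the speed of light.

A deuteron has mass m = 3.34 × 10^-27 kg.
3.28 × 10^-14 m

Using the de Broglie relation λ = h/(mv):

v = 2.02% × c = 6.056 × 10^6 m/s

λ = h/(mv)
λ = (6.626 × 10^-34 J·s) / (3.34 × 10^-27 kg × 6.056 × 10^6 m/s)
λ = 3.28 × 10^-14 m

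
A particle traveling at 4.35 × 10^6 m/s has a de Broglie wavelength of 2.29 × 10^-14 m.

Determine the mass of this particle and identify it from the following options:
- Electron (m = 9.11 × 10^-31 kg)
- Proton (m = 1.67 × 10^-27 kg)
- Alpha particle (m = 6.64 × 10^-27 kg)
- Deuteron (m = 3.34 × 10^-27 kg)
The particle is an alpha particle.

From λ = h/(mv), solve for mass:

m = h/(λv)
m = (6.626 × 10^-34 J·s) / (2.29 × 10^-14 m × 4.35 × 10^6 m/s)
m = 6.65 × 10^-27 kg

Comparing with the listed masses, this is closest to an alpha particle.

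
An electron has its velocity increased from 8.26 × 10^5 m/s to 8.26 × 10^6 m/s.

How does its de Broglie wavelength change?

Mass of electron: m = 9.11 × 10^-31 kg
The wavelength decreases by a factor of 10.

Using λ = h/(mv):

Initial wavelength: λ₁ = h/(mv₁) = 8.81 × 10^-10 m
Final wavelength: λ₂ = h/(mv₂) = 8.81 × 10^-11 m

Since λ ∝ 1/v, when velocity increases by a factor of 10, the wavelength decreases by a factor of 10.

λ₂/λ₁ = v₁/v₂ = 1/10

The wavelength decreases by a factor of 10.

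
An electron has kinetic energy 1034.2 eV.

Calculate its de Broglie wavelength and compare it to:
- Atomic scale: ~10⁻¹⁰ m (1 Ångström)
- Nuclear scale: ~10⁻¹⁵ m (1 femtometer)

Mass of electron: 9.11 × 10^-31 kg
λ = 3.81 × 10^-11 m, which is between nuclear and atomic scales.

Using λ = h/√(2mKE):

KE = 1034.2 eV = 1.657 × 10^-16 J

λ = h/√(2mKE)
λ = (6.626 × 10^-34 J·s) / √(2 × 9.11 × 10^-31 kg × 1.657 × 10^-16 J)
λ = 3.81 × 10^-11 m

Comparison:
- Atomic scale (10⁻¹⁰ m): λ is 0.38× this size
- Nuclear scale (10⁻¹⁵ m): λ is 3.8e+04× this size

The wavelength is between nuclear and atomic scales.

This wavelength is appropriate for probing atomic structure but too large for nuclear physics experiments.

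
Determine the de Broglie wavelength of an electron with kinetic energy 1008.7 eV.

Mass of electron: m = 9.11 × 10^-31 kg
3.86 × 10^-11 m

Using λ = h/√(2mKE):

First convert KE to Joules: KE = 1008.7 eV = 1.616 × 10^-16 J

λ = h/√(2mKE)
λ = (6.626 × 10^-34 J·s) / √(2 × 9.11 × 10^-31 kg × 1.616 × 10^-16 J)
λ = 3.86 × 10^-11 m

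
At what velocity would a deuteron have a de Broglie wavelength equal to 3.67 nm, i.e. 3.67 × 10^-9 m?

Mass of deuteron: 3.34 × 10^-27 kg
5.41 × 10^1 m/s

From λ = h/(mv), solve for v:

v = h/(mλ)
v = (6.626 × 10^-34 J·s) / (3.34 × 10^-27 kg × 3.67 × 10^-9 m)
v = 5.41 × 10^1 m/s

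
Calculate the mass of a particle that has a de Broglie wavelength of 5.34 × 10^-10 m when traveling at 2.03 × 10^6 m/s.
6.11 × 10^-31 kg

From the de Broglie relation λ = h/(mv), we solve for m:

m = h/(λv)
m = (6.626 × 10^-34 J·s) / (5.34 × 10^-10 m × 2.03 × 10^6 m/s)
m = 6.11 × 10^-31 kg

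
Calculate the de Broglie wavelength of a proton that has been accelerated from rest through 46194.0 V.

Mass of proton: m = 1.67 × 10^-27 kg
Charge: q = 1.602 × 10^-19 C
1.33 × 10^-13 m

When a particle is accelerated through voltage V, it gains kinetic energy KE = qV.

The de Broglie wavelength is then λ = h/√(2mqV):

λ = h/√(2mqV)
λ = (6.626 × 10^-34 J·s) / √(2 × 1.67 × 10^-27 kg × 1.602 × 10^-19 C × 46194.0 V)
λ = 1.33 × 10^-13 m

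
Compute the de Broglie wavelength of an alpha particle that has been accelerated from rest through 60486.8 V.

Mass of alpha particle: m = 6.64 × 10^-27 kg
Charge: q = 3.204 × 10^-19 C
4.13 × 10^-14 m

When a particle is accelerated through voltage V, it gains kinetic energy KE = qV.

The de Broglie wavelength is then λ = h/√(2mqV):

λ = h/√(2mqV)
λ = (6.626 × 10^-34 J·s) / √(2 × 6.64 × 10^-27 kg × 3.204 × 10^-19 C × 60486.8 V)
λ = 4.13 × 10^-14 m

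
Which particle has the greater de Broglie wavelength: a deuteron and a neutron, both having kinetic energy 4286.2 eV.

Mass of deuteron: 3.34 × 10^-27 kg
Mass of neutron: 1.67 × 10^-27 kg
The neutron has the longer wavelength.

Using λ = h/√(2mKE):

For deuteron: λ₁ = h/√(2m₁KE) = 3.09 × 10^-13 m
For neutron: λ₂ = h/√(2m₂KE) = 4.38 × 10^-13 m

Since λ ∝ 1/√m at constant kinetic energy, the lighter particle has the longer wavelength.

The neutron has the longer de Broglie wavelength.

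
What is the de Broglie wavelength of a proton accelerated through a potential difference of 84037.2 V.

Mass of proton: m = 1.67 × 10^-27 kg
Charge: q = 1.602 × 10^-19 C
9.88 × 10^-14 m

When a particle is accelerated through voltage V, it gains kinetic energy KE = qV.

The de Broglie wavelength is then λ = h/√(2mqV):

λ = h/√(2mqV)
λ = (6.626 × 10^-34 J·s) / √(2 × 1.67 × 10^-27 kg × 1.602 × 10^-19 C × 84037.2 V)
λ = 9.88 × 10^-14 m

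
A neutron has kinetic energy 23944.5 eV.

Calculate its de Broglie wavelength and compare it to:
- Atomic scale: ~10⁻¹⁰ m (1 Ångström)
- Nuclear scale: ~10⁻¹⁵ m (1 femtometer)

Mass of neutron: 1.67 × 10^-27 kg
λ = 1.85 × 10^-13 m, which is between nuclear and atomic scales.

Using λ = h/√(2mKE):

KE = 23944.5 eV = 3.836 × 10^-15 J

λ = h/√(2mKE)
λ = (6.626 × 10^-34 J·s) / √(2 × 1.67 × 10^-27 kg × 3.836 × 10^-15 J)
λ = 1.85 × 10^-13 m

Comparison:
- Atomic scale (10⁻¹⁰ m): λ is 0.0019× this size
- Nuclear scale (10⁻¹⁵ m): λ is 1.9e+02× this size

The wavelength is between nuclear and atomic scales.

This wavelength is appropriate for probing atomic structure but too large for nuclear physics experiments.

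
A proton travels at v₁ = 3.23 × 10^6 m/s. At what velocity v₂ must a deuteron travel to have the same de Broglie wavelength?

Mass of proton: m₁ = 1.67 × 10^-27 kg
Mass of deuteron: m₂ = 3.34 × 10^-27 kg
v₂ = 1.62 × 10^6 m/s

For equal de Broglie wavelengths: λ₁ = λ₂

h/(m₁v₁) = h/(m₂v₂)
m₁v₁ = m₂v₂
v₂ = v₁ · (m₁/m₂)

v₂ = 3.23 × 10^6 m/s × (1.67 × 10^-27 kg / 3.34 × 10^-27 kg)
v₂ = 1.62 × 10^6 m/s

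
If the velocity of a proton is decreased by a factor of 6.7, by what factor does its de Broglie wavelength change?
The wavelength increases by a factor of 6.7.

From λ = h/(mv), the wavelength is inversely proportional to velocity:

λ ∝ 1/v

If v → v/6.7, then λ → 6.7λ

When velocity is decreased by a factor of 6.7, the wavelength increases by a factor of 6.7.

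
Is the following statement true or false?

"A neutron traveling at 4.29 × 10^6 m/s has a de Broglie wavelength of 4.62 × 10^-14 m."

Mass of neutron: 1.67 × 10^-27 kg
False

The claim is incorrect.

Using λ = h/(mv):
λ = (6.626 × 10^-34 J·s) / (1.67 × 10^-27 kg × 4.29 × 10^6 m/s)
λ = 9.25 × 10^-14 m

The actual wavelength differs from the claimed 4.62 × 10^-14 m.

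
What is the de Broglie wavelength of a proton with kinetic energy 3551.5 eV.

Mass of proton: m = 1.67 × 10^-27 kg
4.81 × 10^-13 m

Using λ = h/√(2mKE):

First convert KE to Joules: KE = 3551.5 eV = 5.690 × 10^-16 J

λ = h/√(2mKE)
λ = (6.626 × 10^-34 J·s) / √(2 × 1.67 × 10^-27 kg × 5.690 × 10^-16 J)
λ = 4.81 × 10^-13 m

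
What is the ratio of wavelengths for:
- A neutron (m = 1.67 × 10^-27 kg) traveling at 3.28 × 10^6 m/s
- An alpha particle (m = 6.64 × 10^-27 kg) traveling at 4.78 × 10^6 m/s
λ₁/λ₂ = 5.79

Using λ = h/(mv):

λ₁ = h/(m₁v₁) = 1.21 × 10^-13 m
λ₂ = h/(m₂v₂) = 2.09 × 10^-14 m

Ratio λ₁/λ₂ = (m₂v₂)/(m₁v₁)
         = (6.64 × 10^-27 kg × 4.78 × 10^6 m/s) / (1.67 × 10^-27 kg × 3.28 × 10^6 m/s)
         = 5.79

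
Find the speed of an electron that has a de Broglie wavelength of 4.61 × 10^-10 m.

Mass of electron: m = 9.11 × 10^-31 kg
1.58 × 10^6 m/s

From the de Broglie relation λ = h/(mv), we solve for v:

v = h/(mλ)
v = (6.626 × 10^-34 J·s) / (9.11 × 10^-31 kg × 4.61 × 10^-10 m)
v = 1.58 × 10^6 m/s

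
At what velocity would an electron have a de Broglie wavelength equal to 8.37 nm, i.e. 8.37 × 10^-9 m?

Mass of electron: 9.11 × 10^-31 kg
8.69 × 10^4 m/s

From λ = h/(mv), solve for v:

v = h/(mλ)
v = (6.626 × 10^-34 J·s) / (9.11 × 10^-31 kg × 8.37 × 10^-9 m)
v = 8.69 × 10^4 m/s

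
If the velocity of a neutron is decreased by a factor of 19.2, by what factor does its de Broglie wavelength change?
The wavelength increases by a factor of 19.2.

From λ = h/(mv), the wavelength is inversely proportional to velocity:

λ ∝ 1/v

If v → v/19.2, then λ → 19.2λ

When velocity is decreased by a factor of 19.2, the wavelength increases by a factor of 19.2.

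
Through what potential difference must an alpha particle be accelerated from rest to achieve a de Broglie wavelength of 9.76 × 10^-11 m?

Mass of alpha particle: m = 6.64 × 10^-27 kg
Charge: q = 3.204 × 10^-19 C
1.08 × 10^-2 V

From λ = h/√(2mqV), we solve for V:

λ² = h²/(2mqV)
V = h²/(2mqλ²)
V = (6.626 × 10^-34 J·s)² / (2 × 6.64 × 10^-27 kg × 3.204 × 10^-19 C × (9.76 × 10^-11 m)²)
V = 1.08 × 10^-2 V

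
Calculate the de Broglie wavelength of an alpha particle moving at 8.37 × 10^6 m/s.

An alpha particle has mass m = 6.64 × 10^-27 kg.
1.19 × 10^-14 m

Using the de Broglie relation λ = h/(mv):

λ = h/(mv)
λ = (6.626 × 10^-34 J·s) / (6.64 × 10^-27 kg × 8.37 × 10^6 m/s)
λ = 1.19 × 10^-14 m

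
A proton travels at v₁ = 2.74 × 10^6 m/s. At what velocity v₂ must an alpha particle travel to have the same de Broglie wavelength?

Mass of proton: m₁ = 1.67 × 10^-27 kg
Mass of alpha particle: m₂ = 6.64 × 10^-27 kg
v₂ = 6.89 × 10^5 m/s

For equal de Broglie wavelengths: λ₁ = λ₂

h/(m₁v₁) = h/(m₂v₂)
m₁v₁ = m₂v₂
v₂ = v₁ · (m₁/m₂)

v₂ = 2.74 × 10^6 m/s × (1.67 × 10^-27 kg / 6.64 × 10^-27 kg)
v₂ = 6.89 × 10^5 m/s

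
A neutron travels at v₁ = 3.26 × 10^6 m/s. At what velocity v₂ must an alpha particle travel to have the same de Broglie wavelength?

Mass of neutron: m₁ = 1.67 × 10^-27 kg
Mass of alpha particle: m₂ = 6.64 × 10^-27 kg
v₂ = 8.20 × 10^5 m/s

For equal de Broglie wavelengths: λ₁ = λ₂

h/(m₁v₁) = h/(m₂v₂)
m₁v₁ = m₂v₂
v₂ = v₁ · (m₁/m₂)

v₂ = 3.26 × 10^6 m/s × (1.67 × 10^-27 kg / 6.64 × 10^-27 kg)
v₂ = 8.20 × 10^5 m/s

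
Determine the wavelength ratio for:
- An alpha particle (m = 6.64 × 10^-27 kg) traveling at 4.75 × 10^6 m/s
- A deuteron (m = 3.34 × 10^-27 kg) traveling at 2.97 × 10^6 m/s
λ₁/λ₂ = 0.315

Using λ = h/(mv):

λ₁ = h/(m₁v₁) = 2.10 × 10^-14 m
λ₂ = h/(m₂v₂) = 6.68 × 10^-14 m

Ratio λ₁/λ₂ = (m₂v₂)/(m₁v₁)
         = (3.34 × 10^-27 kg × 2.97 × 10^6 m/s) / (6.64 × 10^-27 kg × 4.75 × 10^6 m/s)
         = 0.315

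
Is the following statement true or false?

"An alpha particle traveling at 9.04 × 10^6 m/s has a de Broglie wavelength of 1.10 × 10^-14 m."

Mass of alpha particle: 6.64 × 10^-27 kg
True

The claim is correct.

Using λ = h/(mv):
λ = (6.626 × 10^-34 J·s) / (6.64 × 10^-27 kg × 9.04 × 10^6 m/s)
λ = 1.10 × 10^-14 m

This matches the claimed value.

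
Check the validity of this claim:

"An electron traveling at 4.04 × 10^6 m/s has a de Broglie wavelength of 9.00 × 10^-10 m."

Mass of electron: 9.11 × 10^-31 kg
False

The claim is incorrect.

Using λ = h/(mv):
λ = (6.626 × 10^-34 J·s) / (9.11 × 10^-31 kg × 4.04 × 10^6 m/s)
λ = 1.80 × 10^-10 m

The actual wavelength differs from the claimed 9.00 × 10^-10 m.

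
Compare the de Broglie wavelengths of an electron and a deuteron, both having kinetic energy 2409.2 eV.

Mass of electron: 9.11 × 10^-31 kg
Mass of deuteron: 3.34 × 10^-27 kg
The electron has the longer wavelength.

Using λ = h/√(2mKE):

For electron: λ₁ = h/√(2m₁KE) = 2.50 × 10^-11 m
For deuteron: λ₂ = h/√(2m₂KE) = 4.13 × 10^-13 m

Since λ ∝ 1/√m at constant kinetic energy, the lighter particle has the longer wavelength.

The electron has the longer de Broglie wavelength.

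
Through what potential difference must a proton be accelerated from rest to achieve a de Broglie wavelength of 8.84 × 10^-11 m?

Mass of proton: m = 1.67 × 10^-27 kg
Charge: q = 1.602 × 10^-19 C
1.05 × 10^-1 V

From λ = h/√(2mqV), we solve for V:

λ² = h²/(2mqV)
V = h²/(2mqλ²)
V = (6.626 × 10^-34 J·s)² / (2 × 1.67 × 10^-27 kg × 1.602 × 10^-19 C × (8.84 × 10^-11 m)²)
V = 1.05 × 10^-1 V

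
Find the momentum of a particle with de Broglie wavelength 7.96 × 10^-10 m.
8.32 × 10^-25 kg·m/s

From the de Broglie relation λ = h/p, we solve for p:

p = h/λ
p = (6.626 × 10^-34 J·s) / (7.96 × 10^-10 m)
p = 8.32 × 10^-25 kg·m/s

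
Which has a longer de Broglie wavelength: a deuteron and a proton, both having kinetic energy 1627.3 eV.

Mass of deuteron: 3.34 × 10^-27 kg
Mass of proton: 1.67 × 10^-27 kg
The proton has the longer wavelength.

Using λ = h/√(2mKE):

For deuteron: λ₁ = h/√(2m₁KE) = 5.02 × 10^-13 m
For proton: λ₂ = h/√(2m₂KE) = 7.10 × 10^-13 m

Since λ ∝ 1/√m at constant kinetic energy, the lighter particle has the longer wavelength.

The proton has the longer de Broglie wavelength.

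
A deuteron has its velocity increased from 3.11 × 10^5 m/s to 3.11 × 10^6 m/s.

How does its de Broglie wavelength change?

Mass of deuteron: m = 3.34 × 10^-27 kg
The wavelength decreases by a factor of 10.

Using λ = h/(mv):

Initial wavelength: λ₁ = h/(mv₁) = 6.38 × 10^-13 m
Final wavelength: λ₂ = h/(mv₂) = 6.38 × 10^-14 m

Since λ ∝ 1/v, when velocity increases by a factor of 10, the wavelength decreases by a factor of 10.

λ₂/λ₁ = v₁/v₂ = 1/10

The wavelength decreases by a factor of 10.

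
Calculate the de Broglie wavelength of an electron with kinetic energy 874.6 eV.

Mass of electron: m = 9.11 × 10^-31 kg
4.15 × 10^-11 m

Using λ = h/√(2mKE):

First convert KE to Joules: KE = 874.6 eV = 1.401 × 10^-16 J

λ = h/√(2mKE)
λ = (6.626 × 10^-34 J·s) / √(2 × 9.11 × 10^-31 kg × 1.401 × 10^-16 J)
λ = 4.15 × 10^-11 m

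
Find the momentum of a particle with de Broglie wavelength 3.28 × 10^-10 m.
2.02 × 10^-24 kg·m/s

From the de Broglie relation λ = h/p, we solve for p:

p = h/λ
p = (6.626 × 10^-34 J·s) / (3.28 × 10^-10 m)
p = 2.02 × 10^-24 kg·m/s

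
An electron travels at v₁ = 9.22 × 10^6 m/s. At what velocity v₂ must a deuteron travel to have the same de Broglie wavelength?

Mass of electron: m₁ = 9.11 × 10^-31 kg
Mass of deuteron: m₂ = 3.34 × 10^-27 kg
v₂ = 2.51 × 10^3 m/s

For equal de Broglie wavelengths: λ₁ = λ₂

h/(m₁v₁) = h/(m₂v₂)
m₁v₁ = m₂v₂
v₂ = v₁ · (m₁/m₂)

v₂ = 9.22 × 10^6 m/s × (9.11 × 10^-31 kg / 3.34 × 10^-27 kg)
v₂ = 2.51 × 10^3 m/s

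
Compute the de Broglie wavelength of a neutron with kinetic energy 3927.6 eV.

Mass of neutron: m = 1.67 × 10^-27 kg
4.57 × 10^-13 m

Using λ = h/√(2mKE):

First convert KE to Joules: KE = 3927.6 eV = 6.293 × 10^-16 J

λ = h/√(2mKE)
λ = (6.626 × 10^-34 J·s) / √(2 × 1.67 × 10^-27 kg × 6.293 × 10^-16 J)
λ = 4.57 × 10^-13 m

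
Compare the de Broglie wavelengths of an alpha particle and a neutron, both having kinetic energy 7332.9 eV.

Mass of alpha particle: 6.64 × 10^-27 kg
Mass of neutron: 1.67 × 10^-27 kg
The neutron has the longer wavelength.

Using λ = h/√(2mKE):

For alpha particle: λ₁ = h/√(2m₁KE) = 1.68 × 10^-13 m
For neutron: λ₂ = h/√(2m₂KE) = 3.34 × 10^-13 m

Since λ ∝ 1/√m at constant kinetic energy, the lighter particle has the longer wavelength.

The neutron has the longer de Broglie wavelength.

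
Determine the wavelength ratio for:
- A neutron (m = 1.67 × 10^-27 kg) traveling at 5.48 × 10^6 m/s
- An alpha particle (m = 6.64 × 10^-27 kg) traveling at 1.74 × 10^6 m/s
λ₁/λ₂ = 1.26

Using λ = h/(mv):

λ₁ = h/(m₁v₁) = 7.24 × 10^-14 m
λ₂ = h/(m₂v₂) = 5.74 × 10^-14 m

Ratio λ₁/λ₂ = (m₂v₂)/(m₁v₁)
         = (6.64 × 10^-27 kg × 1.74 × 10^6 m/s) / (1.67 × 10^-27 kg × 5.48 × 10^6 m/s)
         = 1.26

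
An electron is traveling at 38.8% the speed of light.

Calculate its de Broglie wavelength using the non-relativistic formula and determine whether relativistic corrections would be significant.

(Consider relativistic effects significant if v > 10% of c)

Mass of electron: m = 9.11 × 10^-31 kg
Yes, relativistic corrections are needed.

Using the non-relativistic de Broglie formula λ = h/(mv):

v = 38.8% × c = 1.163 × 10^8 m/s

λ = h/(mv)
λ = (6.626 × 10^-34 J·s) / (9.11 × 10^-31 kg × 1.163 × 10^8 m/s)
λ = 6.25 × 10^-12 m

Since v = 38.8% of c > 10% of c, relativistic corrections ARE significant and the actual wavelength would differ from this non-relativistic estimate.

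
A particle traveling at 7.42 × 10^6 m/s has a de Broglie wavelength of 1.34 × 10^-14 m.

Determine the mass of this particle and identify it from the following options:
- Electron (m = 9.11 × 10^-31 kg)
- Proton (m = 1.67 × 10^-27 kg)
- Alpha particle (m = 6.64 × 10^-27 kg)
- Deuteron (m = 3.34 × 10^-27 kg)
The particle is an alpha particle.

From λ = h/(mv), solve for mass:

m = h/(λv)
m = (6.626 × 10^-34 J·s) / (1.34 × 10^-14 m × 7.42 × 10^6 m/s)
m = 6.66 × 10^-27 kg

Comparing with the listed masses, this is closest to an alpha particle.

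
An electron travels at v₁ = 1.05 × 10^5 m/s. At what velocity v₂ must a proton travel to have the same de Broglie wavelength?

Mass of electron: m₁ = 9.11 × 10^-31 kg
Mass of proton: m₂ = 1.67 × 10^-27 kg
v₂ = 5.73 × 10^1 m/s

For equal de Broglie wavelengths: λ₁ = λ₂

h/(m₁v₁) = h/(m₂v₂)
m₁v₁ = m₂v₂
v₂ = v₁ · (m₁/m₂)

v₂ = 1.05 × 10^5 m/s × (9.11 × 10^-31 kg / 1.67 × 10^-27 kg)
v₂ = 5.73 × 10^1 m/s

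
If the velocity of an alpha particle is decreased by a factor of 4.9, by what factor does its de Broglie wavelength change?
The wavelength increases by a factor of 4.9.

From λ = h/(mv), the wavelength is inversely proportional to velocity:

λ ∝ 1/v

If v → v/4.9, then λ → 4.9λ

When velocity is decreased by a factor of 4.9, the wavelength increases by a factor of 4.9.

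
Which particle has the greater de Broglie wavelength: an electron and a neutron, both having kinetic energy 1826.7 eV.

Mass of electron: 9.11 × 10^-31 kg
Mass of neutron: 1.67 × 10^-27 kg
The electron has the longer wavelength.

Using λ = h/√(2mKE):

For electron: λ₁ = h/√(2m₁KE) = 2.87 × 10^-11 m
For neutron: λ₂ = h/√(2m₂KE) = 6.70 × 10^-13 m

Since λ ∝ 1/√m at constant kinetic energy, the lighter particle has the longer wavelength.

The electron has the longer de Broglie wavelength.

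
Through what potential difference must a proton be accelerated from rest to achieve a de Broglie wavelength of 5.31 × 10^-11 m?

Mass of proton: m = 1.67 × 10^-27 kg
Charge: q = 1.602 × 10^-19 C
2.91 × 10^-1 V

From λ = h/√(2mqV), we solve for V:

λ² = h²/(2mqV)
V = h²/(2mqλ²)
V = (6.626 × 10^-34 J·s)² / (2 × 1.67 × 10^-27 kg × 1.602 × 10^-19 C × (5.31 × 10^-11 m)²)
V = 2.91 × 10^-1 V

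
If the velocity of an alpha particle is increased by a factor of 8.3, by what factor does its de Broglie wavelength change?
The wavelength decreases by a factor of 8.3.

From λ = h/(mv), the wavelength is inversely proportional to velocity:

λ ∝ 1/v

If v → 8.3v, then λ → λ/8.3

When velocity is increased by a factor of 8.3, the wavelength decreases by a factor of 8.3.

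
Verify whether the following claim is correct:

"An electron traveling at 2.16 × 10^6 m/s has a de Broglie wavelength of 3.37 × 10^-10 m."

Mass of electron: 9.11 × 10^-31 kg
True

The claim is correct.

Using λ = h/(mv):
λ = (6.626 × 10^-34 J·s) / (9.11 × 10^-31 kg × 2.16 × 10^6 m/s)
λ = 3.37 × 10^-10 m

This matches the claimed value.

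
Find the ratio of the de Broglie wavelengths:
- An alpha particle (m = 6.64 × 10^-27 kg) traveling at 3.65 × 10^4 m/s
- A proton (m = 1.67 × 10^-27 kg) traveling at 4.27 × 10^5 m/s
λ₁/λ₂ = 2.94

Using λ = h/(mv):

λ₁ = h/(m₁v₁) = 2.73 × 10^-12 m
λ₂ = h/(m₂v₂) = 9.29 × 10^-13 m

Ratio λ₁/λ₂ = (m₂v₂)/(m₁v₁)
         = (1.67 × 10^-27 kg × 4.27 × 10^5 m/s) / (6.64 × 10^-27 kg × 3.65 × 10^4 m/s)
         = 2.94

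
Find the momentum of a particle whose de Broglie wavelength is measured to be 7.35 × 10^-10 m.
9.01 × 10^-25 kg·m/s

From the de Broglie relation λ = h/p, we solve for p:

p = h/λ
p = (6.626 × 10^-34 J·s) / (7.35 × 10^-10 m)
p = 9.01 × 10^-25 kg·m/s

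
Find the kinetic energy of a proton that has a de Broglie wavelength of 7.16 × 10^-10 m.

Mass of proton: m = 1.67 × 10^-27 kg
2.56 × 10^-22 J (or 1.60 × 10^-3 eV)

From λ = h/√(2mKE), we solve for KE:

λ² = h²/(2mKE)
KE = h²/(2mλ²)
KE = (6.626 × 10^-34 J·s)² / (2 × 1.67 × 10^-27 kg × (7.16 × 10^-10 m)²)
KE = 2.56 × 10^-22 J
KE = 1.60 × 10^-3 eV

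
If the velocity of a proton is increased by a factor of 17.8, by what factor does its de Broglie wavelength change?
The wavelength decreases by a factor of 17.8.

From λ = h/(mv), the wavelength is inversely proportional to velocity:

λ ∝ 1/v

If v → 17.8v, then λ → λ/17.8

When velocity is increased by a factor of 17.8, the wavelength decreases by a factor of 17.8.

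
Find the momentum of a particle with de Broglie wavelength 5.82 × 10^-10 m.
1.14 × 10^-24 kg·m/s

From the de Broglie relation λ = h/p, we solve for p:

p = h/λ
p = (6.626 × 10^-34 J·s) / (5.82 × 10^-10 m)
p = 1.14 × 10^-24 kg·m/s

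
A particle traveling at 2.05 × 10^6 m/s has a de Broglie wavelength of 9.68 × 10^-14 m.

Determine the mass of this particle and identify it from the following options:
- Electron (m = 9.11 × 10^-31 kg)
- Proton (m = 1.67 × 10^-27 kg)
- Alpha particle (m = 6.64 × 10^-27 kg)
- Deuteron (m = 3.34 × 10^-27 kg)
The particle is a deuteron.

From λ = h/(mv), solve for mass:

m = h/(λv)
m = (6.626 × 10^-34 J·s) / (9.68 × 10^-14 m × 2.05 × 10^6 m/s)
m = 3.34 × 10^-27 kg

Comparing with the listed masses, this is closest to a deuteron.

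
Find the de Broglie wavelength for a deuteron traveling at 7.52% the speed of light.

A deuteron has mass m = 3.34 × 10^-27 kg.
8.80 × 10^-15 m

Using the de Broglie relation λ = h/(mv):

v = 7.52% × c = 2.254 × 10^7 m/s

λ = h/(mv)
λ = (6.626 × 10^-34 J·s) / (3.34 × 10^-27 kg × 2.254 × 10^7 m/s)
λ = 8.80 × 10^-15 m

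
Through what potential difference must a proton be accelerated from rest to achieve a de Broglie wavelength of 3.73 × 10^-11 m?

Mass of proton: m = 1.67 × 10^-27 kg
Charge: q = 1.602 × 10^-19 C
5.90 × 10^-1 V

From λ = h/√(2mqV), we solve for V:

λ² = h²/(2mqV)
V = h²/(2mqλ²)
V = (6.626 × 10^-34 J·s)² / (2 × 1.67 × 10^-27 kg × 1.602 × 10^-19 C × (3.73 × 10^-11 m)²)
V = 5.90 × 10^-1 V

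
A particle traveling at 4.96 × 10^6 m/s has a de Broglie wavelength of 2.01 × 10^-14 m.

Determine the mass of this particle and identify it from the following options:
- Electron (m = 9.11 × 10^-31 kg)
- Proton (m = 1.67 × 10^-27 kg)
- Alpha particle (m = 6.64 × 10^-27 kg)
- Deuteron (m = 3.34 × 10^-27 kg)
The particle is an alpha particle.

From λ = h/(mv), solve for mass:

m = h/(λv)
m = (6.626 × 10^-34 J·s) / (2.01 × 10^-14 m × 4.96 × 10^6 m/s)
m = 6.65 × 10^-27 kg

Comparing with the listed masses, this is closest to an alpha particle.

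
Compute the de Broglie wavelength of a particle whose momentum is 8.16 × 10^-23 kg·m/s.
8.12 × 10^-12 m

Using the de Broglie relation λ = h/p:

λ = h/p
λ = (6.626 × 10^-34 J·s) / (8.16 × 10^-23 kg·m/s)
λ = 8.12 × 10^-12 m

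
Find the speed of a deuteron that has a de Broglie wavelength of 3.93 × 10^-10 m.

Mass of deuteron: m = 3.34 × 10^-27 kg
5.05 × 10^2 m/s

From the de Broglie relation λ = h/(mv), we solve for v:

v = h/(mλ)
v = (6.626 × 10^-34 J·s) / (3.34 × 10^-27 kg × 3.93 × 10^-10 m)
v = 5.05 × 10^2 m/s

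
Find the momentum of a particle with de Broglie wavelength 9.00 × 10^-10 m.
7.36 × 10^-25 kg·m/s

From the de Broglie relation λ = h/p, we solve for p:

p = h/λ
p = (6.626 × 10^-34 J·s) / (9.00 × 10^-10 m)
p = 7.36 × 10^-25 kg·m/s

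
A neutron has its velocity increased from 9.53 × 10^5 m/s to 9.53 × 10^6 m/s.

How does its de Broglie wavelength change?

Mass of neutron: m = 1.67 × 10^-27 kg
The wavelength decreases by a factor of 10.

Using λ = h/(mv):

Initial wavelength: λ₁ = h/(mv₁) = 4.16 × 10^-13 m
Final wavelength: λ₂ = h/(mv₂) = 4.16 × 10^-14 m

Since λ ∝ 1/v, when velocity increases by a factor of 10, the wavelength decreases by a factor of 10.

λ₂/λ₁ = v₁/v₂ = 1/10

The wavelength decreases by a factor of 10.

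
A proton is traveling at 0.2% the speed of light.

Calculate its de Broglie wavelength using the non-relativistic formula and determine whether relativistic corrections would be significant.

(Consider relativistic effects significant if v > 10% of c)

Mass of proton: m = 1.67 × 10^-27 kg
No, relativistic corrections are not needed.

Using the non-relativistic de Broglie formula λ = h/(mv):

v = 0.2% × c = 5.996 × 10^5 m/s

λ = h/(mv)
λ = (6.626 × 10^-34 J·s) / (1.67 × 10^-27 kg × 5.996 × 10^5 m/s)
λ = 6.62 × 10^-13 m

Since v = 0.2% of c < 10% of c, relativistic corrections are NOT significant and this non-relativistic result is a good approximation.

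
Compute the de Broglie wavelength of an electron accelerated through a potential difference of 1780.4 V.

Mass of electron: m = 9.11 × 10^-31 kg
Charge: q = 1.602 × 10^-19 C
2.91 × 10^-11 m

When a particle is accelerated through voltage V, it gains kinetic energy KE = qV.

The de Broglie wavelength is then λ = h/√(2mqV):

λ = h/√(2mqV)
λ = (6.626 × 10^-34 J·s) / √(2 × 9.11 × 10^-31 kg × 1.602 × 10^-19 C × 1780.4 V)
λ = 2.91 × 10^-11 m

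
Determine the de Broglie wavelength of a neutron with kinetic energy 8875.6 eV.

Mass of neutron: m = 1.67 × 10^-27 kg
3.04 × 10^-13 m

Using λ = h/√(2mKE):

First convert KE to Joules: KE = 8875.6 eV = 1.422 × 10^-15 J

λ = h/√(2mKE)
λ = (6.626 × 10^-34 J·s) / √(2 × 1.67 × 10^-27 kg × 1.422 × 10^-15 J)
λ = 3.04 × 10^-13 m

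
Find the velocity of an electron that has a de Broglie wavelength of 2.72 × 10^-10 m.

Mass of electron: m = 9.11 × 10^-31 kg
2.67 × 10^6 m/s

From the de Broglie relation λ = h/(mv), we solve for v:

v = h/(mλ)
v = (6.626 × 10^-34 J·s) / (9.11 × 10^-31 kg × 2.72 × 10^-10 m)
v = 2.67 × 10^6 m/s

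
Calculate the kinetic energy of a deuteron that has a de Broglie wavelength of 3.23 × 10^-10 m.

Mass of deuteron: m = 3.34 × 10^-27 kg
6.30 × 10^-22 J (or 3.93 × 10^-3 eV)

From λ = h/√(2mKE), we solve for KE:

λ² = h²/(2mKE)
KE = h²/(2mλ²)
KE = (6.626 × 10^-34 J·s)² / (2 × 3.34 × 10^-27 kg × (3.23 × 10^-10 m)²)
KE = 6.30 × 10^-22 J
KE = 3.93 × 10^-3 eV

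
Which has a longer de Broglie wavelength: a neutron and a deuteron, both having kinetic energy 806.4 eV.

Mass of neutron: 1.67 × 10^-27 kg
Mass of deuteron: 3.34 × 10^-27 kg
The neutron has the longer wavelength.

Using λ = h/√(2mKE):

For neutron: λ₁ = h/√(2m₁KE) = 1.01 × 10^-12 m
For deuteron: λ₂ = h/√(2m₂KE) = 7.13 × 10^-13 m

Since λ ∝ 1/√m at constant kinetic energy, the lighter particle has the longer wavelength.

The neutron has the longer de Broglie wavelength.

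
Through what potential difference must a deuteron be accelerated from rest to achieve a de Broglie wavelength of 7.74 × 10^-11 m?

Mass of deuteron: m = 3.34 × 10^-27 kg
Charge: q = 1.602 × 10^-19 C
6.85 × 10^-2 V

From λ = h/√(2mqV), we solve for V:

λ² = h²/(2mqV)
V = h²/(2mqλ²)
V = (6.626 × 10^-34 J·s)² / (2 × 3.34 × 10^-27 kg × 1.602 × 10^-19 C × (7.74 × 10^-11 m)²)
V = 6.85 × 10^-2 V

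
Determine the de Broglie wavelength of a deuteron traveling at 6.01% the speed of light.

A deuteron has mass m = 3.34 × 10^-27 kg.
1.10 × 10^-14 m

Using the de Broglie relation λ = h/(mv):

v = 6.01% × c = 1.802 × 10^7 m/s

λ = h/(mv)
λ = (6.626 × 10^-34 J·s) / (3.34 × 10^-27 kg × 1.802 × 10^7 m/s)
λ = 1.10 × 10^-14 m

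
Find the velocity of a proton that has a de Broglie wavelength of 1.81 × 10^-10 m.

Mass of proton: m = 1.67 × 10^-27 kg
2.19 × 10^3 m/s

From the de Broglie relation λ = h/(mv), we solve for v:

v = h/(mλ)
v = (6.626 × 10^-34 J·s) / (1.67 × 10^-27 kg × 1.81 × 10^-10 m)
v = 2.19 × 10^3 m/s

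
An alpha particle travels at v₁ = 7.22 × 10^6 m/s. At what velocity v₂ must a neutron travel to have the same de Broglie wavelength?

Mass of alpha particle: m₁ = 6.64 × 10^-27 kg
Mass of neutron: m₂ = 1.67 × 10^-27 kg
v₂ = 2.87 × 10^7 m/s

For equal de Broglie wavelengths: λ₁ = λ₂

h/(m₁v₁) = h/(m₂v₂)
m₁v₁ = m₂v₂
v₂ = v₁ · (m₁/m₂)

v₂ = 7.22 × 10^6 m/s × (6.64 × 10^-27 kg / 1.67 × 10^-27 kg)
v₂ = 2.87 × 10^7 m/s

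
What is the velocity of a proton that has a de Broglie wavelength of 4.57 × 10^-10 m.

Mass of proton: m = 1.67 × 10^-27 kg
8.68 × 10^2 m/s

From the de Broglie relation λ = h/(mv), we solve for v:

v = h/(mλ)
v = (6.626 × 10^-34 J·s) / (1.67 × 10^-27 kg × 4.57 × 10^-10 m)
v = 8.68 × 10^2 m/s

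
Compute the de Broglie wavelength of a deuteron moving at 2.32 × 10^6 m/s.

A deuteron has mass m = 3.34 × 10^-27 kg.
8.55 × 10^-14 m

Using the de Broglie relation λ = h/(mv):

λ = h/(mv)
λ = (6.626 × 10^-34 J·s) / (3.34 × 10^-27 kg × 2.32 × 10^6 m/s)
λ = 8.55 × 10^-14 m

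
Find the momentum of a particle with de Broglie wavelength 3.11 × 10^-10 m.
2.13 × 10^-24 kg·m/s

From the de Broglie relation λ = h/p, we solve for p:

p = h/λ
p = (6.626 × 10^-34 J·s) / (3.11 × 10^-10 m)
p = 2.13 × 10^-24 kg·m/s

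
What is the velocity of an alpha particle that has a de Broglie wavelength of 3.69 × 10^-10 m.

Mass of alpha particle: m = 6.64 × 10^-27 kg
2.70 × 10^2 m/s

From the de Broglie relation λ = h/(mv), we solve for v:

v = h/(mλ)
v = (6.626 × 10^-34 J·s) / (6.64 × 10^-27 kg × 3.69 × 10^-10 m)
v = 2.70 × 10^2 m/s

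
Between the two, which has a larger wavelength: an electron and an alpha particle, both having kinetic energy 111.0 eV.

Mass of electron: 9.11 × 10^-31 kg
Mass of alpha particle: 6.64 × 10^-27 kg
The electron has the longer wavelength.

Using λ = h/√(2mKE):

For electron: λ₁ = h/√(2m₁KE) = 1.16 × 10^-10 m
For alpha particle: λ₂ = h/√(2m₂KE) = 1.36 × 10^-12 m

Since λ ∝ 1/√m at constant kinetic energy, the lighter particle has the longer wavelength.

The electron has the longer de Broglie wavelength.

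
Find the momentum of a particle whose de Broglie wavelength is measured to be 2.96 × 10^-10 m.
2.24 × 10^-24 kg·m/s

From the de Broglie relation λ = h/p, we solve for p:

p = h/λ
p = (6.626 × 10^-34 J·s) / (2.96 × 10^-10 m)
p = 2.24 × 10^-24 kg·m/s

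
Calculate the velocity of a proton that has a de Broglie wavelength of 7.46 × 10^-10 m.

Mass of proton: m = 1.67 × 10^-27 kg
5.32 × 10^2 m/s

From the de Broglie relation λ = h/(mv), we solve for v:

v = h/(mλ)
v = (6.626 × 10^-34 J·s) / (1.67 × 10^-27 kg × 7.46 × 10^-10 m)
v = 5.32 × 10^2 m/s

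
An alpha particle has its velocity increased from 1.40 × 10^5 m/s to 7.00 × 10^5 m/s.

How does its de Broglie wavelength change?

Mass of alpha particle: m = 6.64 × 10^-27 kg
The wavelength decreases by a factor of 5.

Using λ = h/(mv):

Initial wavelength: λ₁ = h/(mv₁) = 7.13 × 10^-13 m
Final wavelength: λ₂ = h/(mv₂) = 1.43 × 10^-13 m

Since λ ∝ 1/v, when velocity increases by a factor of 5, the wavelength decreases by a factor of 5.

λ₂/λ₁ = v₁/v₂ = 1/5

The wavelength decreases by a factor of 5.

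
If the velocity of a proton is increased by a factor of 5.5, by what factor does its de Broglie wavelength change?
The wavelength decreases by a factor of 5.5.

From λ = h/(mv), the wavelength is inversely proportional to velocity:

λ ∝ 1/v

If v → 5.5v, then λ → λ/5.5

When velocity is increased by a factor of 5.5, the wavelength decreases by a factor of 5.5.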